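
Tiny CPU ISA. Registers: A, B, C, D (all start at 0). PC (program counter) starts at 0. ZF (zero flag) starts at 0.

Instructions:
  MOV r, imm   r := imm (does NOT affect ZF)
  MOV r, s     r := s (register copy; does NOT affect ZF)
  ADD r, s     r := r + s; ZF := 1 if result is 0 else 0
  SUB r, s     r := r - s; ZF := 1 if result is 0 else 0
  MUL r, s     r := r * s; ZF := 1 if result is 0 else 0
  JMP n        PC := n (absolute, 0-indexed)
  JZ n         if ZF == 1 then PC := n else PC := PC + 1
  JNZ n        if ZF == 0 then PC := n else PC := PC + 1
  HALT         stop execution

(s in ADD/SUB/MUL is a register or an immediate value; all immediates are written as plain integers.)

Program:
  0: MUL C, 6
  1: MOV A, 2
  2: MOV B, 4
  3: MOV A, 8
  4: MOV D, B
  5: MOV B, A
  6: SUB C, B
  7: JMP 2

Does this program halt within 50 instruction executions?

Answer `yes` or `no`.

Step 1: PC=0 exec 'MUL C, 6'. After: A=0 B=0 C=0 D=0 ZF=1 PC=1
Step 2: PC=1 exec 'MOV A, 2'. After: A=2 B=0 C=0 D=0 ZF=1 PC=2
Step 3: PC=2 exec 'MOV B, 4'. After: A=2 B=4 C=0 D=0 ZF=1 PC=3
Step 4: PC=3 exec 'MOV A, 8'. After: A=8 B=4 C=0 D=0 ZF=1 PC=4
Step 5: PC=4 exec 'MOV D, B'. After: A=8 B=4 C=0 D=4 ZF=1 PC=5
Step 6: PC=5 exec 'MOV B, A'. After: A=8 B=8 C=0 D=4 ZF=1 PC=6
Step 7: PC=6 exec 'SUB C, B'. After: A=8 B=8 C=-8 D=4 ZF=0 PC=7
Step 8: PC=7 exec 'JMP 2'. After: A=8 B=8 C=-8 D=4 ZF=0 PC=2
Step 9: PC=2 exec 'MOV B, 4'. After: A=8 B=4 C=-8 D=4 ZF=0 PC=3
Step 10: PC=3 exec 'MOV A, 8'. After: A=8 B=4 C=-8 D=4 ZF=0 PC=4
Step 11: PC=4 exec 'MOV D, B'. After: A=8 B=4 C=-8 D=4 ZF=0 PC=5
Step 12: PC=5 exec 'MOV B, A'. After: A=8 B=8 C=-8 D=4 ZF=0 PC=6
Step 13: PC=6 exec 'SUB C, B'. After: A=8 B=8 C=-16 D=4 ZF=0 PC=7
Step 14: PC=7 exec 'JMP 2'. After: A=8 B=8 C=-16 D=4 ZF=0 PC=2
Step 15: PC=2 exec 'MOV B, 4'. After: A=8 B=4 C=-16 D=4 ZF=0 PC=3
After 50 steps: not halted. PC revisits the same instructions with no path to HALT; will never halt.

Answer: no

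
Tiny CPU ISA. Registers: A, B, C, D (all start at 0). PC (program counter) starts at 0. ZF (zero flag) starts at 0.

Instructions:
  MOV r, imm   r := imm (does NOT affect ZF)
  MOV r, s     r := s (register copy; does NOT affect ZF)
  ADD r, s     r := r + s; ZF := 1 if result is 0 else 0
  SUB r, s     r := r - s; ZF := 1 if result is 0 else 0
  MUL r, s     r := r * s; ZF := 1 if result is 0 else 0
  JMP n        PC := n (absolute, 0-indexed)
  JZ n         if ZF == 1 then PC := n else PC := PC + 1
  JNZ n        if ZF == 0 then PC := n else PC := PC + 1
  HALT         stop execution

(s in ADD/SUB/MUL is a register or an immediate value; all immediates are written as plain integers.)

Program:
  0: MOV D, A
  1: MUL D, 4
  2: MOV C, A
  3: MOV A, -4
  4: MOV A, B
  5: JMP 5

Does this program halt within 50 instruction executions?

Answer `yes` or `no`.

Step 1: PC=0 exec 'MOV D, A'. After: A=0 B=0 C=0 D=0 ZF=0 PC=1
Step 2: PC=1 exec 'MUL D, 4'. After: A=0 B=0 C=0 D=0 ZF=1 PC=2
Step 3: PC=2 exec 'MOV C, A'. After: A=0 B=0 C=0 D=0 ZF=1 PC=3
Step 4: PC=3 exec 'MOV A, -4'. After: A=-4 B=0 C=0 D=0 ZF=1 PC=4
Step 5: PC=4 exec 'MOV A, B'. After: A=0 B=0 C=0 D=0 ZF=1 PC=5
Step 6: PC=5 exec 'JMP 5'. After: A=0 B=0 C=0 D=0 ZF=1 PC=5
State after step 6 equals state after step 5: the program is in a cycle of length 1 and will never halt.

Answer: no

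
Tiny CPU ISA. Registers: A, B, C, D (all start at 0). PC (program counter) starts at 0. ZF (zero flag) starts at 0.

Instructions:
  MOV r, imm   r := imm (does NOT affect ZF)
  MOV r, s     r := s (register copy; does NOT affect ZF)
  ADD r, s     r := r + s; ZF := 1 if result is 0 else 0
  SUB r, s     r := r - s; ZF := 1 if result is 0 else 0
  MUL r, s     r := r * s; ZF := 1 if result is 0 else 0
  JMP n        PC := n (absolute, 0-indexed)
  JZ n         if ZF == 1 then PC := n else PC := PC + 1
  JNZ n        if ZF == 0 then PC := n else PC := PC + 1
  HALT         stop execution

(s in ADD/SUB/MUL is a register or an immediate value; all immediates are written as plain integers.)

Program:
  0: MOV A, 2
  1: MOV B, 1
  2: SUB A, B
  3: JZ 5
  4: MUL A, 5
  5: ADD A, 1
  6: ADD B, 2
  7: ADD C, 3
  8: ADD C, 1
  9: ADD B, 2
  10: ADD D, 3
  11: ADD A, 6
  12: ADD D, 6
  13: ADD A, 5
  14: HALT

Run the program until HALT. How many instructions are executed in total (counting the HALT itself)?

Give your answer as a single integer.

Answer: 15

Derivation:
Step 1: PC=0 exec 'MOV A, 2'. After: A=2 B=0 C=0 D=0 ZF=0 PC=1
Step 2: PC=1 exec 'MOV B, 1'. After: A=2 B=1 C=0 D=0 ZF=0 PC=2
Step 3: PC=2 exec 'SUB A, B'. After: A=1 B=1 C=0 D=0 ZF=0 PC=3
Step 4: PC=3 exec 'JZ 5'. After: A=1 B=1 C=0 D=0 ZF=0 PC=4
Step 5: PC=4 exec 'MUL A, 5'. After: A=5 B=1 C=0 D=0 ZF=0 PC=5
Step 6: PC=5 exec 'ADD A, 1'. After: A=6 B=1 C=0 D=0 ZF=0 PC=6
Step 7: PC=6 exec 'ADD B, 2'. After: A=6 B=3 C=0 D=0 ZF=0 PC=7
Step 8: PC=7 exec 'ADD C, 3'. After: A=6 B=3 C=3 D=0 ZF=0 PC=8
Step 9: PC=8 exec 'ADD C, 1'. After: A=6 B=3 C=4 D=0 ZF=0 PC=9
Step 10: PC=9 exec 'ADD B, 2'. After: A=6 B=5 C=4 D=0 ZF=0 PC=10
Step 11: PC=10 exec 'ADD D, 3'. After: A=6 B=5 C=4 D=3 ZF=0 PC=11
Step 12: PC=11 exec 'ADD A, 6'. After: A=12 B=5 C=4 D=3 ZF=0 PC=12
Step 13: PC=12 exec 'ADD D, 6'. After: A=12 B=5 C=4 D=9 ZF=0 PC=13
Step 14: PC=13 exec 'ADD A, 5'. After: A=17 B=5 C=4 D=9 ZF=0 PC=14
Step 15: PC=14 exec 'HALT'. After: A=17 B=5 C=4 D=9 ZF=0 PC=14 HALTED
Total instructions executed: 15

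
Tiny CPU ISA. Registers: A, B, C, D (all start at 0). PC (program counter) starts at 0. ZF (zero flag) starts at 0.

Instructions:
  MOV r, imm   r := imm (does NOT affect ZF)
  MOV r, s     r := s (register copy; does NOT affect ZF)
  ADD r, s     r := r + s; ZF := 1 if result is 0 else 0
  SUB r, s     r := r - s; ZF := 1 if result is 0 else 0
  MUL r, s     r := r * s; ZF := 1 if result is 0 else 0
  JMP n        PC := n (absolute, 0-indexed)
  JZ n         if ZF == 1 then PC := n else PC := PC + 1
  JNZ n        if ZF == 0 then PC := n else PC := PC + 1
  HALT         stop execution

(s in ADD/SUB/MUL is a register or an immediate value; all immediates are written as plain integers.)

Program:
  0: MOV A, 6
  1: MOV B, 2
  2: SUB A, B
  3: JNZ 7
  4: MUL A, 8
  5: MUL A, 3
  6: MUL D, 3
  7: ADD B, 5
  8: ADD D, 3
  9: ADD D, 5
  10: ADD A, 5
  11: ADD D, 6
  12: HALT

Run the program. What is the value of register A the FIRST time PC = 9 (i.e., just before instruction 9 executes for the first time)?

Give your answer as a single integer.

Step 1: PC=0 exec 'MOV A, 6'. After: A=6 B=0 C=0 D=0 ZF=0 PC=1
Step 2: PC=1 exec 'MOV B, 2'. After: A=6 B=2 C=0 D=0 ZF=0 PC=2
Step 3: PC=2 exec 'SUB A, B'. After: A=4 B=2 C=0 D=0 ZF=0 PC=3
Step 4: PC=3 exec 'JNZ 7'. After: A=4 B=2 C=0 D=0 ZF=0 PC=7
Step 5: PC=7 exec 'ADD B, 5'. After: A=4 B=7 C=0 D=0 ZF=0 PC=8
Step 6: PC=8 exec 'ADD D, 3'. After: A=4 B=7 C=0 D=3 ZF=0 PC=9
First time PC=9: A=4

4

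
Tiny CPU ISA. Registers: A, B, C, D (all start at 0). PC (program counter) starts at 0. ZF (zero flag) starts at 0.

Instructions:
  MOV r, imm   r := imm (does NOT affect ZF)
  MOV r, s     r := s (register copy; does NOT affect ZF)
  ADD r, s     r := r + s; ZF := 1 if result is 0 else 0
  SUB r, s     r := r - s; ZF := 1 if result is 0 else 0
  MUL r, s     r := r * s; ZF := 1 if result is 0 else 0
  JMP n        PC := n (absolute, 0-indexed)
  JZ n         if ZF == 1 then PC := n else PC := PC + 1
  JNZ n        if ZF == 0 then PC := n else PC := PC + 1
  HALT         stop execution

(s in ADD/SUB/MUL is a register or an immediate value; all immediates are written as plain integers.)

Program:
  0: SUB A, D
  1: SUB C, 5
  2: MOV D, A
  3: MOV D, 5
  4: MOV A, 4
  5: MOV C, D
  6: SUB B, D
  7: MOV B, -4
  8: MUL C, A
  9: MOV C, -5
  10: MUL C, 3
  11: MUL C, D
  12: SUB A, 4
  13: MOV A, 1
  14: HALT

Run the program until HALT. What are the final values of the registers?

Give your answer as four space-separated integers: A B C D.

Answer: 1 -4 -75 5

Derivation:
Step 1: PC=0 exec 'SUB A, D'. After: A=0 B=0 C=0 D=0 ZF=1 PC=1
Step 2: PC=1 exec 'SUB C, 5'. After: A=0 B=0 C=-5 D=0 ZF=0 PC=2
Step 3: PC=2 exec 'MOV D, A'. After: A=0 B=0 C=-5 D=0 ZF=0 PC=3
Step 4: PC=3 exec 'MOV D, 5'. After: A=0 B=0 C=-5 D=5 ZF=0 PC=4
Step 5: PC=4 exec 'MOV A, 4'. After: A=4 B=0 C=-5 D=5 ZF=0 PC=5
Step 6: PC=5 exec 'MOV C, D'. After: A=4 B=0 C=5 D=5 ZF=0 PC=6
Step 7: PC=6 exec 'SUB B, D'. After: A=4 B=-5 C=5 D=5 ZF=0 PC=7
Step 8: PC=7 exec 'MOV B, -4'. After: A=4 B=-4 C=5 D=5 ZF=0 PC=8
Step 9: PC=8 exec 'MUL C, A'. After: A=4 B=-4 C=20 D=5 ZF=0 PC=9
Step 10: PC=9 exec 'MOV C, -5'. After: A=4 B=-4 C=-5 D=5 ZF=0 PC=10
Step 11: PC=10 exec 'MUL C, 3'. After: A=4 B=-4 C=-15 D=5 ZF=0 PC=11
Step 12: PC=11 exec 'MUL C, D'. After: A=4 B=-4 C=-75 D=5 ZF=0 PC=12
Step 13: PC=12 exec 'SUB A, 4'. After: A=0 B=-4 C=-75 D=5 ZF=1 PC=13
Step 14: PC=13 exec 'MOV A, 1'. After: A=1 B=-4 C=-75 D=5 ZF=1 PC=14
Step 15: PC=14 exec 'HALT'. After: A=1 B=-4 C=-75 D=5 ZF=1 PC=14 HALTED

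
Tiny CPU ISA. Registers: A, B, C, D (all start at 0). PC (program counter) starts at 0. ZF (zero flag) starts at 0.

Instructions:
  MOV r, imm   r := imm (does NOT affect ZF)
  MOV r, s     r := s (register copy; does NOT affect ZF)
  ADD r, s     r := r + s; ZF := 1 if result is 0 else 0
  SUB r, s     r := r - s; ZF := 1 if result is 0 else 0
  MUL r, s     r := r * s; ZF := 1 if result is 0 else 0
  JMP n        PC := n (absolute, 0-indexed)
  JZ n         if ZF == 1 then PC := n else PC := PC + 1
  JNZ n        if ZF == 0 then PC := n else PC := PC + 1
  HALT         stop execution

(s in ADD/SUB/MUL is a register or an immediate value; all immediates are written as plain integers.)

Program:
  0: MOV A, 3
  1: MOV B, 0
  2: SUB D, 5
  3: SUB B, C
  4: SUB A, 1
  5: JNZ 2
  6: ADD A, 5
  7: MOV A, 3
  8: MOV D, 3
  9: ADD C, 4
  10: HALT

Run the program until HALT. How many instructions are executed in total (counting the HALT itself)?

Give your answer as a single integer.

Step 1: PC=0 exec 'MOV A, 3'. After: A=3 B=0 C=0 D=0 ZF=0 PC=1
Step 2: PC=1 exec 'MOV B, 0'. After: A=3 B=0 C=0 D=0 ZF=0 PC=2
Step 3: PC=2 exec 'SUB D, 5'. After: A=3 B=0 C=0 D=-5 ZF=0 PC=3
Step 4: PC=3 exec 'SUB B, C'. After: A=3 B=0 C=0 D=-5 ZF=1 PC=4
Step 5: PC=4 exec 'SUB A, 1'. After: A=2 B=0 C=0 D=-5 ZF=0 PC=5
Step 6: PC=5 exec 'JNZ 2'. After: A=2 B=0 C=0 D=-5 ZF=0 PC=2
Step 7: PC=2 exec 'SUB D, 5'. After: A=2 B=0 C=0 D=-10 ZF=0 PC=3
Step 8: PC=3 exec 'SUB B, C'. After: A=2 B=0 C=0 D=-10 ZF=1 PC=4
Step 9: PC=4 exec 'SUB A, 1'. After: A=1 B=0 C=0 D=-10 ZF=0 PC=5
Step 10: PC=5 exec 'JNZ 2'. After: A=1 B=0 C=0 D=-10 ZF=0 PC=2
Step 11: PC=2 exec 'SUB D, 5'. After: A=1 B=0 C=0 D=-15 ZF=0 PC=3
Step 12: PC=3 exec 'SUB B, C'. After: A=1 B=0 C=0 D=-15 ZF=1 PC=4
Step 13: PC=4 exec 'SUB A, 1'. After: A=0 B=0 C=0 D=-15 ZF=1 PC=5
Step 14: PC=5 exec 'JNZ 2'. After: A=0 B=0 C=0 D=-15 ZF=1 PC=6
Step 15: PC=6 exec 'ADD A, 5'. After: A=5 B=0 C=0 D=-15 ZF=0 PC=7
Step 16: PC=7 exec 'MOV A, 3'. After: A=3 B=0 C=0 D=-15 ZF=0 PC=8
Step 17: PC=8 exec 'MOV D, 3'. After: A=3 B=0 C=0 D=3 ZF=0 PC=9
Step 18: PC=9 exec 'ADD C, 4'. After: A=3 B=0 C=4 D=3 ZF=0 PC=10
Step 19: PC=10 exec 'HALT'. After: A=3 B=0 C=4 D=3 ZF=0 PC=10 HALTED
Total instructions executed: 19

Answer: 19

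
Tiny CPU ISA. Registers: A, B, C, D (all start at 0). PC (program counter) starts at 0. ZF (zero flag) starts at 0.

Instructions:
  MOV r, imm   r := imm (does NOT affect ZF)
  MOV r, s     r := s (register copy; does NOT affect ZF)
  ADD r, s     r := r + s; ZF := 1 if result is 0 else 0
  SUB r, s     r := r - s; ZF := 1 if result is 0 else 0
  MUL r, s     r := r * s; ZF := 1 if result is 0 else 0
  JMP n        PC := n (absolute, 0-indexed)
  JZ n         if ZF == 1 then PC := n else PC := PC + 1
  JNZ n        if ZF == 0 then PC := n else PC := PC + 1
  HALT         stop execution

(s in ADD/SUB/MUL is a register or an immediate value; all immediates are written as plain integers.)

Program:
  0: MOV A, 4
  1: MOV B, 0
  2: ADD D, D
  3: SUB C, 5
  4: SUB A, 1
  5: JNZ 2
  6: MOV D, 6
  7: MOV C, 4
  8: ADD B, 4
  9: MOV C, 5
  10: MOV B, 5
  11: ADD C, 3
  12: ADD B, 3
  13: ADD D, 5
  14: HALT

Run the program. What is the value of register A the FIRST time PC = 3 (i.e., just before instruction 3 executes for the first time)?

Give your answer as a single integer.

Step 1: PC=0 exec 'MOV A, 4'. After: A=4 B=0 C=0 D=0 ZF=0 PC=1
Step 2: PC=1 exec 'MOV B, 0'. After: A=4 B=0 C=0 D=0 ZF=0 PC=2
Step 3: PC=2 exec 'ADD D, D'. After: A=4 B=0 C=0 D=0 ZF=1 PC=3
First time PC=3: A=4

4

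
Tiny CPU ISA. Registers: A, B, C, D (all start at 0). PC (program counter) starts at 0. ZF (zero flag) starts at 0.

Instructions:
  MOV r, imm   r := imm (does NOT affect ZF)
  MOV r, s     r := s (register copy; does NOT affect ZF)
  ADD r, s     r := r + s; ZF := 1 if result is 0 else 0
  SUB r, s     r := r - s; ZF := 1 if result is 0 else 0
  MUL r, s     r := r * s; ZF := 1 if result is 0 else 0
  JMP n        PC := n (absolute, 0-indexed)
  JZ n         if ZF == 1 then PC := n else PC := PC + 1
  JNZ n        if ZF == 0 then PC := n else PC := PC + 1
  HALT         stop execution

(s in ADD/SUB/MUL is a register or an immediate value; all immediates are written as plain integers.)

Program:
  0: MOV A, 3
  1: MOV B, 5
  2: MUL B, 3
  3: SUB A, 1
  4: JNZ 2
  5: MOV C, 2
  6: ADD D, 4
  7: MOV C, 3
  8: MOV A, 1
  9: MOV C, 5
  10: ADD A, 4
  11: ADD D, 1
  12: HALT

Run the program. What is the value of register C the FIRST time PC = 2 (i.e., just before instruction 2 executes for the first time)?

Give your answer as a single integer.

Step 1: PC=0 exec 'MOV A, 3'. After: A=3 B=0 C=0 D=0 ZF=0 PC=1
Step 2: PC=1 exec 'MOV B, 5'. After: A=3 B=5 C=0 D=0 ZF=0 PC=2
First time PC=2: C=0

0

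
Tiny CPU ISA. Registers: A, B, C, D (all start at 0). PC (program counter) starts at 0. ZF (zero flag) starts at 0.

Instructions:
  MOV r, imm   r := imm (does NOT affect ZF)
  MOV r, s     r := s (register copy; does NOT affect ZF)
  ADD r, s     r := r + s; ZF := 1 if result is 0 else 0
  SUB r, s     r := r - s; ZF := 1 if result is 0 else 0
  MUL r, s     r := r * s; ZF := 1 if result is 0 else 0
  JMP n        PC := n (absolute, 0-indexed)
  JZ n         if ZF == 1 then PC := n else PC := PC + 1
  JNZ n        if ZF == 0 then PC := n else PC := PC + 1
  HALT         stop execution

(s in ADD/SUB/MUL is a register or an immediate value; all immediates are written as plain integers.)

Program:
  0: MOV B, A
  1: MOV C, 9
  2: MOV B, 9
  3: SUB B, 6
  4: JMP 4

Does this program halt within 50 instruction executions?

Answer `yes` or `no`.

Step 1: PC=0 exec 'MOV B, A'. After: A=0 B=0 C=0 D=0 ZF=0 PC=1
Step 2: PC=1 exec 'MOV C, 9'. After: A=0 B=0 C=9 D=0 ZF=0 PC=2
Step 3: PC=2 exec 'MOV B, 9'. After: A=0 B=9 C=9 D=0 ZF=0 PC=3
Step 4: PC=3 exec 'SUB B, 6'. After: A=0 B=3 C=9 D=0 ZF=0 PC=4
Step 5: PC=4 exec 'JMP 4'. After: A=0 B=3 C=9 D=0 ZF=0 PC=4
State after step 5 equals state after step 4: the program is in a cycle of length 1 and will never halt.

Answer: no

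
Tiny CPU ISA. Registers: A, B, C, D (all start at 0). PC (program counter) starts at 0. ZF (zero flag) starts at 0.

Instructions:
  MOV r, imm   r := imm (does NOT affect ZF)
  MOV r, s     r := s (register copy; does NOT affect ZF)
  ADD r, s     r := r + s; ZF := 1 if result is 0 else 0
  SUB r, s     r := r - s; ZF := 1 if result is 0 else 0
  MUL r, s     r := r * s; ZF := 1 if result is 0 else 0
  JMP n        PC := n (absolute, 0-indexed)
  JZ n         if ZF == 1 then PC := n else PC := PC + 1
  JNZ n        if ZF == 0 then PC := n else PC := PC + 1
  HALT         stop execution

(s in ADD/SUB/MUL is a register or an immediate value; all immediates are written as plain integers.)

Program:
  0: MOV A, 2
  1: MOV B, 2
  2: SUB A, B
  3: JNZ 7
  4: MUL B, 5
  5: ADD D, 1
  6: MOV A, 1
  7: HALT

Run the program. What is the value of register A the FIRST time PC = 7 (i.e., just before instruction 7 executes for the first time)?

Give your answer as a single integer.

Step 1: PC=0 exec 'MOV A, 2'. After: A=2 B=0 C=0 D=0 ZF=0 PC=1
Step 2: PC=1 exec 'MOV B, 2'. After: A=2 B=2 C=0 D=0 ZF=0 PC=2
Step 3: PC=2 exec 'SUB A, B'. After: A=0 B=2 C=0 D=0 ZF=1 PC=3
Step 4: PC=3 exec 'JNZ 7'. After: A=0 B=2 C=0 D=0 ZF=1 PC=4
Step 5: PC=4 exec 'MUL B, 5'. After: A=0 B=10 C=0 D=0 ZF=0 PC=5
Step 6: PC=5 exec 'ADD D, 1'. After: A=0 B=10 C=0 D=1 ZF=0 PC=6
Step 7: PC=6 exec 'MOV A, 1'. After: A=1 B=10 C=0 D=1 ZF=0 PC=7
First time PC=7: A=1

1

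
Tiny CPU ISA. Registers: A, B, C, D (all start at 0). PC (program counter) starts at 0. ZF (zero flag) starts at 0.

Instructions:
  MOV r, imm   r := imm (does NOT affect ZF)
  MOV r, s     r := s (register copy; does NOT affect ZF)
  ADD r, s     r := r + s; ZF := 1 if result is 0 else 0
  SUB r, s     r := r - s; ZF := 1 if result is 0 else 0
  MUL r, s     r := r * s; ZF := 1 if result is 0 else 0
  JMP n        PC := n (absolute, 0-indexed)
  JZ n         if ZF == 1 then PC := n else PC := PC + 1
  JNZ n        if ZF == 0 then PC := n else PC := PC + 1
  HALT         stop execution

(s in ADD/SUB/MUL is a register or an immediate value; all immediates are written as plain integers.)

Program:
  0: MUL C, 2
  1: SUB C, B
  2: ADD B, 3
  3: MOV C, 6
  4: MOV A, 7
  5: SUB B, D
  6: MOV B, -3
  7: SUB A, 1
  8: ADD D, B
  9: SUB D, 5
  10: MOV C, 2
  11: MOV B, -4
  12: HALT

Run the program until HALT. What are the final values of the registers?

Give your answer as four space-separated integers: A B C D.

Answer: 6 -4 2 -8

Derivation:
Step 1: PC=0 exec 'MUL C, 2'. After: A=0 B=0 C=0 D=0 ZF=1 PC=1
Step 2: PC=1 exec 'SUB C, B'. After: A=0 B=0 C=0 D=0 ZF=1 PC=2
Step 3: PC=2 exec 'ADD B, 3'. After: A=0 B=3 C=0 D=0 ZF=0 PC=3
Step 4: PC=3 exec 'MOV C, 6'. After: A=0 B=3 C=6 D=0 ZF=0 PC=4
Step 5: PC=4 exec 'MOV A, 7'. After: A=7 B=3 C=6 D=0 ZF=0 PC=5
Step 6: PC=5 exec 'SUB B, D'. After: A=7 B=3 C=6 D=0 ZF=0 PC=6
Step 7: PC=6 exec 'MOV B, -3'. After: A=7 B=-3 C=6 D=0 ZF=0 PC=7
Step 8: PC=7 exec 'SUB A, 1'. After: A=6 B=-3 C=6 D=0 ZF=0 PC=8
Step 9: PC=8 exec 'ADD D, B'. After: A=6 B=-3 C=6 D=-3 ZF=0 PC=9
Step 10: PC=9 exec 'SUB D, 5'. After: A=6 B=-3 C=6 D=-8 ZF=0 PC=10
Step 11: PC=10 exec 'MOV C, 2'. After: A=6 B=-3 C=2 D=-8 ZF=0 PC=11
Step 12: PC=11 exec 'MOV B, -4'. After: A=6 B=-4 C=2 D=-8 ZF=0 PC=12
Step 13: PC=12 exec 'HALT'. After: A=6 B=-4 C=2 D=-8 ZF=0 PC=12 HALTED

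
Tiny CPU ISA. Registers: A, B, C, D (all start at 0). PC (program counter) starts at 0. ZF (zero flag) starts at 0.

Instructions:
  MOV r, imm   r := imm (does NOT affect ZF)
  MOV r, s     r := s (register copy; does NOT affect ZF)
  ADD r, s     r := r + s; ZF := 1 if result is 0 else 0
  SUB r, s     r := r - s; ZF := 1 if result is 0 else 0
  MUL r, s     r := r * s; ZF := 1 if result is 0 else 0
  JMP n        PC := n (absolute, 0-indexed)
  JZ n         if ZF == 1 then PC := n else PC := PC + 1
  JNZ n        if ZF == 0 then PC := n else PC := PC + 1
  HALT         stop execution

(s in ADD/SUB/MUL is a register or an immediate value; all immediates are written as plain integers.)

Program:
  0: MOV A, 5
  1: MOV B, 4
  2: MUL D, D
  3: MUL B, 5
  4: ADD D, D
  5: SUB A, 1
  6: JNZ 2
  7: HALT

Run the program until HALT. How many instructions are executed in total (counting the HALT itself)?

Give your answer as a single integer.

Answer: 28

Derivation:
Step 1: PC=0 exec 'MOV A, 5'. After: A=5 B=0 C=0 D=0 ZF=0 PC=1
Step 2: PC=1 exec 'MOV B, 4'. After: A=5 B=4 C=0 D=0 ZF=0 PC=2
Step 3: PC=2 exec 'MUL D, D'. After: A=5 B=4 C=0 D=0 ZF=1 PC=3
Step 4: PC=3 exec 'MUL B, 5'. After: A=5 B=20 C=0 D=0 ZF=0 PC=4
Step 5: PC=4 exec 'ADD D, D'. After: A=5 B=20 C=0 D=0 ZF=1 PC=5
Step 6: PC=5 exec 'SUB A, 1'. After: A=4 B=20 C=0 D=0 ZF=0 PC=6
Step 7: PC=6 exec 'JNZ 2'. After: A=4 B=20 C=0 D=0 ZF=0 PC=2
Step 8: PC=2 exec 'MUL D, D'. After: A=4 B=20 C=0 D=0 ZF=1 PC=3
Step 9: PC=3 exec 'MUL B, 5'. After: A=4 B=100 C=0 D=0 ZF=0 PC=4
Step 10: PC=4 exec 'ADD D, D'. After: A=4 B=100 C=0 D=0 ZF=1 PC=5
Step 11: PC=5 exec 'SUB A, 1'. After: A=3 B=100 C=0 D=0 ZF=0 PC=6
Step 12: PC=6 exec 'JNZ 2'. After: A=3 B=100 C=0 D=0 ZF=0 PC=2
Step 13: PC=2 exec 'MUL D, D'. After: A=3 B=100 C=0 D=0 ZF=1 PC=3
Step 14: PC=3 exec 'MUL B, 5'. After: A=3 B=500 C=0 D=0 ZF=0 PC=4
Step 15: PC=4 exec 'ADD D, D'. After: A=3 B=500 C=0 D=0 ZF=1 PC=5
Step 16: PC=5 exec 'SUB A, 1'. After: A=2 B=500 C=0 D=0 ZF=0 PC=6
Step 17: PC=6 exec 'JNZ 2'. After: A=2 B=500 C=0 D=0 ZF=0 PC=2
Step 18: PC=2 exec 'MUL D, D'. After: A=2 B=500 C=0 D=0 ZF=1 PC=3
Step 19: PC=3 exec 'MUL B, 5'. After: A=2 B=2500 C=0 D=0 ZF=0 PC=4
Step 20: PC=4 exec 'ADD D, D'. After: A=2 B=2500 C=0 D=0 ZF=1 PC=5
Step 21: PC=5 exec 'SUB A, 1'. After: A=1 B=2500 C=0 D=0 ZF=0 PC=6
Step 22: PC=6 exec 'JNZ 2'. After: A=1 B=2500 C=0 D=0 ZF=0 PC=2
Step 23: PC=2 exec 'MUL D, D'. After: A=1 B=2500 C=0 D=0 ZF=1 PC=3
Step 24: PC=3 exec 'MUL B, 5'. After: A=1 B=12500 C=0 D=0 ZF=0 PC=4
Step 25: PC=4 exec 'ADD D, D'. After: A=1 B=12500 C=0 D=0 ZF=1 PC=5
Step 26: PC=5 exec 'SUB A, 1'. After: A=0 B=12500 C=0 D=0 ZF=1 PC=6
Step 27: PC=6 exec 'JNZ 2'. After: A=0 B=12500 C=0 D=0 ZF=1 PC=7
Step 28: PC=7 exec 'HALT'. After: A=0 B=12500 C=0 D=0 ZF=1 PC=7 HALTED
Total instructions executed: 28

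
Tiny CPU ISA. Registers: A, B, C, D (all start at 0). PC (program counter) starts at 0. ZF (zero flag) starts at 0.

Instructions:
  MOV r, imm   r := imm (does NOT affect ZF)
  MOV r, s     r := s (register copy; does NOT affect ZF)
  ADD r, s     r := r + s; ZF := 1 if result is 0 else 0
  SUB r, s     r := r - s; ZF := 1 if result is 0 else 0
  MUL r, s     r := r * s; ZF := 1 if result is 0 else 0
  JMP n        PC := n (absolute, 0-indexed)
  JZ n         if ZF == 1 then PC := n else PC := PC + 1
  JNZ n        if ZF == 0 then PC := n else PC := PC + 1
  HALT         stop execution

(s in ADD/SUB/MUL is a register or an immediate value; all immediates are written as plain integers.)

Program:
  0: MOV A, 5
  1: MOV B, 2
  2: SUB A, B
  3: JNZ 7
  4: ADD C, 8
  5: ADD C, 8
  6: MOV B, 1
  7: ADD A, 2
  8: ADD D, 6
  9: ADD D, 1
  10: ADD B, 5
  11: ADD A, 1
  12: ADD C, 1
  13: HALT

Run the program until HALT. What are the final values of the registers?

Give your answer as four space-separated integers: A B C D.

Answer: 6 7 1 7

Derivation:
Step 1: PC=0 exec 'MOV A, 5'. After: A=5 B=0 C=0 D=0 ZF=0 PC=1
Step 2: PC=1 exec 'MOV B, 2'. After: A=5 B=2 C=0 D=0 ZF=0 PC=2
Step 3: PC=2 exec 'SUB A, B'. After: A=3 B=2 C=0 D=0 ZF=0 PC=3
Step 4: PC=3 exec 'JNZ 7'. After: A=3 B=2 C=0 D=0 ZF=0 PC=7
Step 5: PC=7 exec 'ADD A, 2'. After: A=5 B=2 C=0 D=0 ZF=0 PC=8
Step 6: PC=8 exec 'ADD D, 6'. After: A=5 B=2 C=0 D=6 ZF=0 PC=9
Step 7: PC=9 exec 'ADD D, 1'. After: A=5 B=2 C=0 D=7 ZF=0 PC=10
Step 8: PC=10 exec 'ADD B, 5'. After: A=5 B=7 C=0 D=7 ZF=0 PC=11
Step 9: PC=11 exec 'ADD A, 1'. After: A=6 B=7 C=0 D=7 ZF=0 PC=12
Step 10: PC=12 exec 'ADD C, 1'. After: A=6 B=7 C=1 D=7 ZF=0 PC=13
Step 11: PC=13 exec 'HALT'. After: A=6 B=7 C=1 D=7 ZF=0 PC=13 HALTED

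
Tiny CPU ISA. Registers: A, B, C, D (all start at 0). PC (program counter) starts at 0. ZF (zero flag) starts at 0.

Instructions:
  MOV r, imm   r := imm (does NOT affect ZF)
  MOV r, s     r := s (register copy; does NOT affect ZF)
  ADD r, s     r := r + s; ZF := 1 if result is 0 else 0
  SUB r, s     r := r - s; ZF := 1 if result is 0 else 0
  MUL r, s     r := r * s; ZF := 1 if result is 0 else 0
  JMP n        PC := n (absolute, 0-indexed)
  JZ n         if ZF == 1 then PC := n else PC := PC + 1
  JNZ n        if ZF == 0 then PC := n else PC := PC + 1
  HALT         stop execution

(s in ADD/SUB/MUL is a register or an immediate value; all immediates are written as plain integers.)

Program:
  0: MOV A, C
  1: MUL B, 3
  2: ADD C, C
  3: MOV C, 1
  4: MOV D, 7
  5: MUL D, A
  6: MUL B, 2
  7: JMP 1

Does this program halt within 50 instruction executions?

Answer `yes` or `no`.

Answer: no

Derivation:
Step 1: PC=0 exec 'MOV A, C'. After: A=0 B=0 C=0 D=0 ZF=0 PC=1
Step 2: PC=1 exec 'MUL B, 3'. After: A=0 B=0 C=0 D=0 ZF=1 PC=2
Step 3: PC=2 exec 'ADD C, C'. After: A=0 B=0 C=0 D=0 ZF=1 PC=3
Step 4: PC=3 exec 'MOV C, 1'. After: A=0 B=0 C=1 D=0 ZF=1 PC=4
Step 5: PC=4 exec 'MOV D, 7'. After: A=0 B=0 C=1 D=7 ZF=1 PC=5
Step 6: PC=5 exec 'MUL D, A'. After: A=0 B=0 C=1 D=0 ZF=1 PC=6
Step 7: PC=6 exec 'MUL B, 2'. After: A=0 B=0 C=1 D=0 ZF=1 PC=7
Step 8: PC=7 exec 'JMP 1'. After: A=0 B=0 C=1 D=0 ZF=1 PC=1
Step 9: PC=1 exec 'MUL B, 3'. After: A=0 B=0 C=1 D=0 ZF=1 PC=2
Step 10: PC=2 exec 'ADD C, C'. After: A=0 B=0 C=2 D=0 ZF=0 PC=3
Step 11: PC=3 exec 'MOV C, 1'. After: A=0 B=0 C=1 D=0 ZF=0 PC=4
Step 12: PC=4 exec 'MOV D, 7'. After: A=0 B=0 C=1 D=7 ZF=0 PC=5
Step 13: PC=5 exec 'MUL D, A'. After: A=0 B=0 C=1 D=0 ZF=1 PC=6
State after step 13 equals state after step 6: the program is in a cycle of length 7 and will never halt.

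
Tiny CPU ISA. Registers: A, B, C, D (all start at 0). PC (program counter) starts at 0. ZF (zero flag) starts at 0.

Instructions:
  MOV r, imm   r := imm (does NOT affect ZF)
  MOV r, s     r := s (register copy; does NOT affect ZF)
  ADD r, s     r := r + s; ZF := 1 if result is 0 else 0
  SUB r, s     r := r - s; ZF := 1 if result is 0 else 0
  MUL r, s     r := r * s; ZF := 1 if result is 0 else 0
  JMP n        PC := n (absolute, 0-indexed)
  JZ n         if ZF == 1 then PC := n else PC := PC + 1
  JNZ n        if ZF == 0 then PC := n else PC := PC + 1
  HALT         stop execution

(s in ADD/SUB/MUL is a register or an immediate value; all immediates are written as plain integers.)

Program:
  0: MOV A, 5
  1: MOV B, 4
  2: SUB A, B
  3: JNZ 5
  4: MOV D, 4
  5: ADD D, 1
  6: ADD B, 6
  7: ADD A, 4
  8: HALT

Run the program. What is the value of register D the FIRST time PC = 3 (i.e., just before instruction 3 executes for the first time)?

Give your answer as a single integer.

Step 1: PC=0 exec 'MOV A, 5'. After: A=5 B=0 C=0 D=0 ZF=0 PC=1
Step 2: PC=1 exec 'MOV B, 4'. After: A=5 B=4 C=0 D=0 ZF=0 PC=2
Step 3: PC=2 exec 'SUB A, B'. After: A=1 B=4 C=0 D=0 ZF=0 PC=3
First time PC=3: D=0

0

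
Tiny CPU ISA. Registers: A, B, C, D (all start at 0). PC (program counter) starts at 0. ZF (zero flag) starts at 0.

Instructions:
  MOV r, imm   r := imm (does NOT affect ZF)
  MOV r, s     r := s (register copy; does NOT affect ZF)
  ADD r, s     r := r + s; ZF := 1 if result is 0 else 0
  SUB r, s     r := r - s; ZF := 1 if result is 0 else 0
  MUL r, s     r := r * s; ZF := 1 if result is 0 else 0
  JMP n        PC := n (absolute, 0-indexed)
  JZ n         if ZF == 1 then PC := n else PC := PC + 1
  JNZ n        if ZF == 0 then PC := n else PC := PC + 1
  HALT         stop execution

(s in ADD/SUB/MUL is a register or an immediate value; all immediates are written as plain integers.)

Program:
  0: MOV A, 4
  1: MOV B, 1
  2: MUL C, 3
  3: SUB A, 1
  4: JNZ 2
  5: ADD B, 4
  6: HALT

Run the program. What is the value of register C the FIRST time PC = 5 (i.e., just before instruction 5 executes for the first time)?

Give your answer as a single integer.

Step 1: PC=0 exec 'MOV A, 4'. After: A=4 B=0 C=0 D=0 ZF=0 PC=1
Step 2: PC=1 exec 'MOV B, 1'. After: A=4 B=1 C=0 D=0 ZF=0 PC=2
Step 3: PC=2 exec 'MUL C, 3'. After: A=4 B=1 C=0 D=0 ZF=1 PC=3
Step 4: PC=3 exec 'SUB A, 1'. After: A=3 B=1 C=0 D=0 ZF=0 PC=4
Step 5: PC=4 exec 'JNZ 2'. After: A=3 B=1 C=0 D=0 ZF=0 PC=2
Step 6: PC=2 exec 'MUL C, 3'. After: A=3 B=1 C=0 D=0 ZF=1 PC=3
Step 7: PC=3 exec 'SUB A, 1'. After: A=2 B=1 C=0 D=0 ZF=0 PC=4
Step 8: PC=4 exec 'JNZ 2'. After: A=2 B=1 C=0 D=0 ZF=0 PC=2
Step 9: PC=2 exec 'MUL C, 3'. After: A=2 B=1 C=0 D=0 ZF=1 PC=3
Step 10: PC=3 exec 'SUB A, 1'. After: A=1 B=1 C=0 D=0 ZF=0 PC=4
Step 11: PC=4 exec 'JNZ 2'. After: A=1 B=1 C=0 D=0 ZF=0 PC=2
Step 12: PC=2 exec 'MUL C, 3'. After: A=1 B=1 C=0 D=0 ZF=1 PC=3
Step 13: PC=3 exec 'SUB A, 1'. After: A=0 B=1 C=0 D=0 ZF=1 PC=4
Step 14: PC=4 exec 'JNZ 2'. After: A=0 B=1 C=0 D=0 ZF=1 PC=5
First time PC=5: C=0

0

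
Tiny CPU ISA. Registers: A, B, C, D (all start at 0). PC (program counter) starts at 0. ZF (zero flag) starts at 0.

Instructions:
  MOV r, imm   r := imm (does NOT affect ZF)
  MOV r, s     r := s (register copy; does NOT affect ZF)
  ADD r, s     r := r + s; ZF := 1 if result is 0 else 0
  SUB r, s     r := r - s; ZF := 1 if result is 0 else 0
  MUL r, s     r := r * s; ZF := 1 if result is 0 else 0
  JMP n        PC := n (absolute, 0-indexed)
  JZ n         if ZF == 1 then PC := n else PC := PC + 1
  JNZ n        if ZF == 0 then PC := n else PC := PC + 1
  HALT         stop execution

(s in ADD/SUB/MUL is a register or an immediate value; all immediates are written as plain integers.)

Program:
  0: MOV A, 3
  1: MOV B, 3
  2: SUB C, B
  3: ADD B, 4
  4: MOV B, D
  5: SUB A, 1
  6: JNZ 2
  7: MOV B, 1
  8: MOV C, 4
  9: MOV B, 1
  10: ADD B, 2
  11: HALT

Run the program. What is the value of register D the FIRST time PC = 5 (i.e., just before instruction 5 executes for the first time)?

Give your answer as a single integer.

Step 1: PC=0 exec 'MOV A, 3'. After: A=3 B=0 C=0 D=0 ZF=0 PC=1
Step 2: PC=1 exec 'MOV B, 3'. After: A=3 B=3 C=0 D=0 ZF=0 PC=2
Step 3: PC=2 exec 'SUB C, B'. After: A=3 B=3 C=-3 D=0 ZF=0 PC=3
Step 4: PC=3 exec 'ADD B, 4'. After: A=3 B=7 C=-3 D=0 ZF=0 PC=4
Step 5: PC=4 exec 'MOV B, D'. After: A=3 B=0 C=-3 D=0 ZF=0 PC=5
First time PC=5: D=0

0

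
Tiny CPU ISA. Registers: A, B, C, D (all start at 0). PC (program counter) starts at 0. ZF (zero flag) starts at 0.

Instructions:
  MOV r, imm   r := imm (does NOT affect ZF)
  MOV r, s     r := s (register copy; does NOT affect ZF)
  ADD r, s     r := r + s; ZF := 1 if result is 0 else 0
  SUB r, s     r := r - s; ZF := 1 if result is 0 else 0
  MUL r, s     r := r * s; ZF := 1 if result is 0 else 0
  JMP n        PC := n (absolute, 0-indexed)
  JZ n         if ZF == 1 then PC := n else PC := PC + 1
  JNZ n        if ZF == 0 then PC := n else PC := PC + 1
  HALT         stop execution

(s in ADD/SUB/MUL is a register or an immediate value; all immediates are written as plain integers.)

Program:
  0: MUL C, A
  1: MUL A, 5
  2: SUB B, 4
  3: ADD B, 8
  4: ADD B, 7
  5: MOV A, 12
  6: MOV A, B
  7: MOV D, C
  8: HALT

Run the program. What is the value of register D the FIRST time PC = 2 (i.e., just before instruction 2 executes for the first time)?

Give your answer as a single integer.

Step 1: PC=0 exec 'MUL C, A'. After: A=0 B=0 C=0 D=0 ZF=1 PC=1
Step 2: PC=1 exec 'MUL A, 5'. After: A=0 B=0 C=0 D=0 ZF=1 PC=2
First time PC=2: D=0

0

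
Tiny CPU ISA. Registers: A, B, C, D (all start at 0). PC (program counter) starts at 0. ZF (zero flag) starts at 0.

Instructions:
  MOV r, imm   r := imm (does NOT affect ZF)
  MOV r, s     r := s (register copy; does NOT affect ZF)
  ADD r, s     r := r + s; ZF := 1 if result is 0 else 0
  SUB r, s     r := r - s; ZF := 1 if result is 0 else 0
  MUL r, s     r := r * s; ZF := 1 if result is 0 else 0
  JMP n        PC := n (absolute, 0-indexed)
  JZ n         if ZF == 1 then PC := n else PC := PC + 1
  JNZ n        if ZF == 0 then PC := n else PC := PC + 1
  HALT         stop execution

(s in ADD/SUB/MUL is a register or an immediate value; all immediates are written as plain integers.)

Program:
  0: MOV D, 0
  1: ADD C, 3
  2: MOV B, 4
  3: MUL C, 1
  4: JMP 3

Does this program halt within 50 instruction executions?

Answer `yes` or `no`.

Step 1: PC=0 exec 'MOV D, 0'. After: A=0 B=0 C=0 D=0 ZF=0 PC=1
Step 2: PC=1 exec 'ADD C, 3'. After: A=0 B=0 C=3 D=0 ZF=0 PC=2
Step 3: PC=2 exec 'MOV B, 4'. After: A=0 B=4 C=3 D=0 ZF=0 PC=3
Step 4: PC=3 exec 'MUL C, 1'. After: A=0 B=4 C=3 D=0 ZF=0 PC=4
Step 5: PC=4 exec 'JMP 3'. After: A=0 B=4 C=3 D=0 ZF=0 PC=3
State after step 5 equals state after step 3: the program is in a cycle of length 2 and will never halt.

Answer: no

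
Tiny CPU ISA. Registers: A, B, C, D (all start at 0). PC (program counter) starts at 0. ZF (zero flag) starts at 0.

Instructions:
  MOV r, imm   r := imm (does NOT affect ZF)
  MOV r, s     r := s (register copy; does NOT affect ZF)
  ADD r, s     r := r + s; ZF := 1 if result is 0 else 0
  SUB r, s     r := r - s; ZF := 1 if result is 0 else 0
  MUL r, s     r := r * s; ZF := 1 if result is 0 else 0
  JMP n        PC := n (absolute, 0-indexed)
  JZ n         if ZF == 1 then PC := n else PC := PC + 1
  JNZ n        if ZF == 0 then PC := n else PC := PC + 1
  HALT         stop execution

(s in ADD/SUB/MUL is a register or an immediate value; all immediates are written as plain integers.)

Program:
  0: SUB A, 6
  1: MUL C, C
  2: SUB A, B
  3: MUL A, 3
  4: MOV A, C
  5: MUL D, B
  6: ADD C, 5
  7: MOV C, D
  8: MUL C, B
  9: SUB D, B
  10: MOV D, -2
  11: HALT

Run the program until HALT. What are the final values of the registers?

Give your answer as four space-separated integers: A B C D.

Step 1: PC=0 exec 'SUB A, 6'. After: A=-6 B=0 C=0 D=0 ZF=0 PC=1
Step 2: PC=1 exec 'MUL C, C'. After: A=-6 B=0 C=0 D=0 ZF=1 PC=2
Step 3: PC=2 exec 'SUB A, B'. After: A=-6 B=0 C=0 D=0 ZF=0 PC=3
Step 4: PC=3 exec 'MUL A, 3'. After: A=-18 B=0 C=0 D=0 ZF=0 PC=4
Step 5: PC=4 exec 'MOV A, C'. After: A=0 B=0 C=0 D=0 ZF=0 PC=5
Step 6: PC=5 exec 'MUL D, B'. After: A=0 B=0 C=0 D=0 ZF=1 PC=6
Step 7: PC=6 exec 'ADD C, 5'. After: A=0 B=0 C=5 D=0 ZF=0 PC=7
Step 8: PC=7 exec 'MOV C, D'. After: A=0 B=0 C=0 D=0 ZF=0 PC=8
Step 9: PC=8 exec 'MUL C, B'. After: A=0 B=0 C=0 D=0 ZF=1 PC=9
Step 10: PC=9 exec 'SUB D, B'. After: A=0 B=0 C=0 D=0 ZF=1 PC=10
Step 11: PC=10 exec 'MOV D, -2'. After: A=0 B=0 C=0 D=-2 ZF=1 PC=11
Step 12: PC=11 exec 'HALT'. After: A=0 B=0 C=0 D=-2 ZF=1 PC=11 HALTED

Answer: 0 0 0 -2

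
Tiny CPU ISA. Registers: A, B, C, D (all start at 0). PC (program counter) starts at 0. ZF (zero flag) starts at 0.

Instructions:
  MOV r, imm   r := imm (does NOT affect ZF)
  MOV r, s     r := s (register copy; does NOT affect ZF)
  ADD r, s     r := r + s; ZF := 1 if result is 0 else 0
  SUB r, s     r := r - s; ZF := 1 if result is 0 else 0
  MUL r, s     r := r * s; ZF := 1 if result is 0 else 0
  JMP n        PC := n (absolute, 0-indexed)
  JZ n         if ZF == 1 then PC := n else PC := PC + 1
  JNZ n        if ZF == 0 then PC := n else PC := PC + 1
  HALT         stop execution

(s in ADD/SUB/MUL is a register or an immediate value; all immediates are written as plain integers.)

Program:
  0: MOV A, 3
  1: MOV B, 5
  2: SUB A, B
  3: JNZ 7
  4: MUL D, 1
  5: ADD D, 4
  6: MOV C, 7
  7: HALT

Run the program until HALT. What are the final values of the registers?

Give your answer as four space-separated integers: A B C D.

Step 1: PC=0 exec 'MOV A, 3'. After: A=3 B=0 C=0 D=0 ZF=0 PC=1
Step 2: PC=1 exec 'MOV B, 5'. After: A=3 B=5 C=0 D=0 ZF=0 PC=2
Step 3: PC=2 exec 'SUB A, B'. After: A=-2 B=5 C=0 D=0 ZF=0 PC=3
Step 4: PC=3 exec 'JNZ 7'. After: A=-2 B=5 C=0 D=0 ZF=0 PC=7
Step 5: PC=7 exec 'HALT'. After: A=-2 B=5 C=0 D=0 ZF=0 PC=7 HALTED

Answer: -2 5 0 0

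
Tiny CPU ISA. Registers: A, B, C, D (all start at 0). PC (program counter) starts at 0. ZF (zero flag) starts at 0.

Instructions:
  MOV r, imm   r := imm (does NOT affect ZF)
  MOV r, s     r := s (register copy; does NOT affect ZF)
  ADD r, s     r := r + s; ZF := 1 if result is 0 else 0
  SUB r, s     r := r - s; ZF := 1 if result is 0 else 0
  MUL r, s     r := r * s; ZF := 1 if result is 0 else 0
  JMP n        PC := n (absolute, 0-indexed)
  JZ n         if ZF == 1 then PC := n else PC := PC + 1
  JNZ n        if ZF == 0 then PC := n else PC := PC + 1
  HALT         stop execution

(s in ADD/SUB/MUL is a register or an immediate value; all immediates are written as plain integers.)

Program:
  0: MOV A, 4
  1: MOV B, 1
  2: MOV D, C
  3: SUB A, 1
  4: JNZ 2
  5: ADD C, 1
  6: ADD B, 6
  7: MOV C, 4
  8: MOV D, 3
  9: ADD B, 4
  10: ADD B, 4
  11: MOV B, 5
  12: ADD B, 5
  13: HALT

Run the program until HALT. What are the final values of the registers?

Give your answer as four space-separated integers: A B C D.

Step 1: PC=0 exec 'MOV A, 4'. After: A=4 B=0 C=0 D=0 ZF=0 PC=1
Step 2: PC=1 exec 'MOV B, 1'. After: A=4 B=1 C=0 D=0 ZF=0 PC=2
Step 3: PC=2 exec 'MOV D, C'. After: A=4 B=1 C=0 D=0 ZF=0 PC=3
Step 4: PC=3 exec 'SUB A, 1'. After: A=3 B=1 C=0 D=0 ZF=0 PC=4
Step 5: PC=4 exec 'JNZ 2'. After: A=3 B=1 C=0 D=0 ZF=0 PC=2
Step 6: PC=2 exec 'MOV D, C'. After: A=3 B=1 C=0 D=0 ZF=0 PC=3
Step 7: PC=3 exec 'SUB A, 1'. After: A=2 B=1 C=0 D=0 ZF=0 PC=4
Step 8: PC=4 exec 'JNZ 2'. After: A=2 B=1 C=0 D=0 ZF=0 PC=2
Step 9: PC=2 exec 'MOV D, C'. After: A=2 B=1 C=0 D=0 ZF=0 PC=3
Step 10: PC=3 exec 'SUB A, 1'. After: A=1 B=1 C=0 D=0 ZF=0 PC=4
Step 11: PC=4 exec 'JNZ 2'. After: A=1 B=1 C=0 D=0 ZF=0 PC=2
Step 12: PC=2 exec 'MOV D, C'. After: A=1 B=1 C=0 D=0 ZF=0 PC=3
Step 13: PC=3 exec 'SUB A, 1'. After: A=0 B=1 C=0 D=0 ZF=1 PC=4
Step 14: PC=4 exec 'JNZ 2'. After: A=0 B=1 C=0 D=0 ZF=1 PC=5
Step 15: PC=5 exec 'ADD C, 1'. After: A=0 B=1 C=1 D=0 ZF=0 PC=6
Step 16: PC=6 exec 'ADD B, 6'. After: A=0 B=7 C=1 D=0 ZF=0 PC=7
Step 17: PC=7 exec 'MOV C, 4'. After: A=0 B=7 C=4 D=0 ZF=0 PC=8
Step 18: PC=8 exec 'MOV D, 3'. After: A=0 B=7 C=4 D=3 ZF=0 PC=9
Step 19: PC=9 exec 'ADD B, 4'. After: A=0 B=11 C=4 D=3 ZF=0 PC=10
Step 20: PC=10 exec 'ADD B, 4'. After: A=0 B=15 C=4 D=3 ZF=0 PC=11
Step 21: PC=11 exec 'MOV B, 5'. After: A=0 B=5 C=4 D=3 ZF=0 PC=12
Step 22: PC=12 exec 'ADD B, 5'. After: A=0 B=10 C=4 D=3 ZF=0 PC=13
Step 23: PC=13 exec 'HALT'. After: A=0 B=10 C=4 D=3 ZF=0 PC=13 HALTED

Answer: 0 10 4 3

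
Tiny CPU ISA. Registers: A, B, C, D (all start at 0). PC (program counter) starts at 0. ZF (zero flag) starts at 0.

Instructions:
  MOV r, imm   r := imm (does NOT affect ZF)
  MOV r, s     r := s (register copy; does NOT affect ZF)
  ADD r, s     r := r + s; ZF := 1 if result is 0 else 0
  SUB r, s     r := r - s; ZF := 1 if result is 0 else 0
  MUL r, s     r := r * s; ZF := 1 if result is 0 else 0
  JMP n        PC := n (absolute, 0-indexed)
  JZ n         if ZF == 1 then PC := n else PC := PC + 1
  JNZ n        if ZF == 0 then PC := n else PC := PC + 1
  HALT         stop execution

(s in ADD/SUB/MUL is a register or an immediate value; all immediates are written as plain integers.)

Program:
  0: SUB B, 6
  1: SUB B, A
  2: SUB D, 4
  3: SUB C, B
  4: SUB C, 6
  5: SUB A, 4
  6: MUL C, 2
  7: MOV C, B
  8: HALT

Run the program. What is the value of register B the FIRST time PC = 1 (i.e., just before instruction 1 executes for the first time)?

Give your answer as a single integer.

Step 1: PC=0 exec 'SUB B, 6'. After: A=0 B=-6 C=0 D=0 ZF=0 PC=1
First time PC=1: B=-6

-6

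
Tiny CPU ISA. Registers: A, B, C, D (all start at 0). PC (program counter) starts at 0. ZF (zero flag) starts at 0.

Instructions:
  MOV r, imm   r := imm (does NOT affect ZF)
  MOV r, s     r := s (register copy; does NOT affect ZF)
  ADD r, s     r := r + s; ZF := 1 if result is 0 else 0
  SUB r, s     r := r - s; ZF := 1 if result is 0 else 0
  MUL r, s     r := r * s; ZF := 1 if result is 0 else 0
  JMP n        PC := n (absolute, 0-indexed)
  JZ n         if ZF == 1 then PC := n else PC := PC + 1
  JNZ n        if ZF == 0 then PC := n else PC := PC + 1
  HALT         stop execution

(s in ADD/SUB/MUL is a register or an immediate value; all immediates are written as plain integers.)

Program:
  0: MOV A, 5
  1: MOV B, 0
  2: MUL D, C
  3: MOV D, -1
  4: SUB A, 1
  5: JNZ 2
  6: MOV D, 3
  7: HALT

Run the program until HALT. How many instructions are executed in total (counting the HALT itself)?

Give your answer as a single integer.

Step 1: PC=0 exec 'MOV A, 5'. After: A=5 B=0 C=0 D=0 ZF=0 PC=1
Step 2: PC=1 exec 'MOV B, 0'. After: A=5 B=0 C=0 D=0 ZF=0 PC=2
Step 3: PC=2 exec 'MUL D, C'. After: A=5 B=0 C=0 D=0 ZF=1 PC=3
Step 4: PC=3 exec 'MOV D, -1'. After: A=5 B=0 C=0 D=-1 ZF=1 PC=4
Step 5: PC=4 exec 'SUB A, 1'. After: A=4 B=0 C=0 D=-1 ZF=0 PC=5
Step 6: PC=5 exec 'JNZ 2'. After: A=4 B=0 C=0 D=-1 ZF=0 PC=2
Step 7: PC=2 exec 'MUL D, C'. After: A=4 B=0 C=0 D=0 ZF=1 PC=3
Step 8: PC=3 exec 'MOV D, -1'. After: A=4 B=0 C=0 D=-1 ZF=1 PC=4
Step 9: PC=4 exec 'SUB A, 1'. After: A=3 B=0 C=0 D=-1 ZF=0 PC=5
Step 10: PC=5 exec 'JNZ 2'. After: A=3 B=0 C=0 D=-1 ZF=0 PC=2
Step 11: PC=2 exec 'MUL D, C'. After: A=3 B=0 C=0 D=0 ZF=1 PC=3
Step 12: PC=3 exec 'MOV D, -1'. After: A=3 B=0 C=0 D=-1 ZF=1 PC=4
Step 13: PC=4 exec 'SUB A, 1'. After: A=2 B=0 C=0 D=-1 ZF=0 PC=5
Step 14: PC=5 exec 'JNZ 2'. After: A=2 B=0 C=0 D=-1 ZF=0 PC=2
Step 15: PC=2 exec 'MUL D, C'. After: A=2 B=0 C=0 D=0 ZF=1 PC=3
Step 16: PC=3 exec 'MOV D, -1'. After: A=2 B=0 C=0 D=-1 ZF=1 PC=4
Step 17: PC=4 exec 'SUB A, 1'. After: A=1 B=0 C=0 D=-1 ZF=0 PC=5
Step 18: PC=5 exec 'JNZ 2'. After: A=1 B=0 C=0 D=-1 ZF=0 PC=2
Step 19: PC=2 exec 'MUL D, C'. After: A=1 B=0 C=0 D=0 ZF=1 PC=3
Step 20: PC=3 exec 'MOV D, -1'. After: A=1 B=0 C=0 D=-1 ZF=1 PC=4
Step 21: PC=4 exec 'SUB A, 1'. After: A=0 B=0 C=0 D=-1 ZF=1 PC=5
Step 22: PC=5 exec 'JNZ 2'. After: A=0 B=0 C=0 D=-1 ZF=1 PC=6
Step 23: PC=6 exec 'MOV D, 3'. After: A=0 B=0 C=0 D=3 ZF=1 PC=7
Step 24: PC=7 exec 'HALT'. After: A=0 B=0 C=0 D=3 ZF=1 PC=7 HALTED
Total instructions executed: 24

Answer: 24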